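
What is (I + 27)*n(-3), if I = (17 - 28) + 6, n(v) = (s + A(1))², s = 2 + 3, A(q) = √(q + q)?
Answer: 594 + 220*√2 ≈ 905.13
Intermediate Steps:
A(q) = √2*√q (A(q) = √(2*q) = √2*√q)
s = 5
n(v) = (5 + √2)² (n(v) = (5 + √2*√1)² = (5 + √2*1)² = (5 + √2)²)
I = -5 (I = -11 + 6 = -5)
(I + 27)*n(-3) = (-5 + 27)*(5 + √2)² = 22*(5 + √2)²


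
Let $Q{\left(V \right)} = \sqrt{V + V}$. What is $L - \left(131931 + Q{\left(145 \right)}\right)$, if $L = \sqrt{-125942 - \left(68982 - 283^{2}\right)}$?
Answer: $-131931 - \sqrt{290} + i \sqrt{114835} \approx -1.3195 \cdot 10^{5} + 338.87 i$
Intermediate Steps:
$Q{\left(V \right)} = \sqrt{2} \sqrt{V}$ ($Q{\left(V \right)} = \sqrt{2 V} = \sqrt{2} \sqrt{V}$)
$L = i \sqrt{114835}$ ($L = \sqrt{-125942 + \left(80089 - 68982\right)} = \sqrt{-125942 + 11107} = \sqrt{-114835} = i \sqrt{114835} \approx 338.87 i$)
$L - \left(131931 + Q{\left(145 \right)}\right) = i \sqrt{114835} - \left(131931 + \sqrt{2} \sqrt{145}\right) = i \sqrt{114835} - \left(131931 + \sqrt{290}\right) = -131931 - \sqrt{290} + i \sqrt{114835}$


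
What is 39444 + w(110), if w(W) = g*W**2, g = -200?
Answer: -2380556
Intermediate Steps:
w(W) = -200*W**2
39444 + w(110) = 39444 - 200*110**2 = 39444 - 200*12100 = 39444 - 2420000 = -2380556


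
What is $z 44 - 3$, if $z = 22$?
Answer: $965$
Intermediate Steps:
$z 44 - 3 = 22 \cdot 44 - 3 = 968 - 3 = 965$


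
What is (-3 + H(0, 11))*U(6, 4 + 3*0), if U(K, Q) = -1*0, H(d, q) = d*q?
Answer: 0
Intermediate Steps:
U(K, Q) = 0
(-3 + H(0, 11))*U(6, 4 + 3*0) = (-3 + 0*11)*0 = (-3 + 0)*0 = -3*0 = 0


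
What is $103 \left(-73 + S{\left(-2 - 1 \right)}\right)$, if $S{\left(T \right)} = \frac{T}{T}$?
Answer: $-7416$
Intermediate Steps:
$S{\left(T \right)} = 1$
$103 \left(-73 + S{\left(-2 - 1 \right)}\right) = 103 \left(-73 + 1\right) = 103 \left(-72\right) = -7416$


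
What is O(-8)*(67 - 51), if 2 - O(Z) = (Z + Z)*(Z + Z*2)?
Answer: -6112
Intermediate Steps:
O(Z) = 2 - 6*Z² (O(Z) = 2 - (Z + Z)*(Z + Z*2) = 2 - 2*Z*(Z + 2*Z) = 2 - 2*Z*3*Z = 2 - 6*Z²)
O(-8)*(67 - 51) = (2 - 6*(-8)²)*(67 - 51) = (2 - 6*64)*16 = (2 - 384)*16 = -382*16 = -6112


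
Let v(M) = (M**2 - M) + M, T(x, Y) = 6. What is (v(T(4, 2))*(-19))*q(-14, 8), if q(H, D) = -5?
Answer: 3420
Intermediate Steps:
v(M) = M**2
(v(T(4, 2))*(-19))*q(-14, 8) = (6**2*(-19))*(-5) = (36*(-19))*(-5) = -684*(-5) = 3420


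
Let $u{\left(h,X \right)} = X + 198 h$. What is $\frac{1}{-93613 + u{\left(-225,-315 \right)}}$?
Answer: $- \frac{1}{138478} \approx -7.2214 \cdot 10^{-6}$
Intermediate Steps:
$\frac{1}{-93613 + u{\left(-225,-315 \right)}} = \frac{1}{-93613 + \left(-315 + 198 \left(-225\right)\right)} = \frac{1}{-93613 - 44865} = \frac{1}{-138478} = - \frac{1}{138478}$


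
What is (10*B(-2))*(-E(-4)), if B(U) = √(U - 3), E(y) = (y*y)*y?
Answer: 640*I*√5 ≈ 1431.1*I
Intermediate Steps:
E(y) = y³ (E(y) = y²*y = y³)
B(U) = √(-3 + U)
(10*B(-2))*(-E(-4)) = (10*√(-3 - 2))*(-1*(-4)³) = (10*√(-5))*(-1*(-64)) = (10*(I*√5))*64 = (10*I*√5)*64 = 640*I*√5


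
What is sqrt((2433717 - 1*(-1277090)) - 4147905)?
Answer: I*sqrt(437098) ≈ 661.13*I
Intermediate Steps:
sqrt((2433717 - 1*(-1277090)) - 4147905) = sqrt((2433717 + 1277090) - 4147905) = sqrt(3710807 - 4147905) = sqrt(-437098) = I*sqrt(437098)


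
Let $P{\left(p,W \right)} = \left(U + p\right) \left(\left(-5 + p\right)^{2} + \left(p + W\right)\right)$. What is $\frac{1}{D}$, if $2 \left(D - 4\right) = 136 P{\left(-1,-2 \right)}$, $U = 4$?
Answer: $\frac{1}{6736} \approx 0.00014846$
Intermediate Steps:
$P{\left(p,W \right)} = \left(4 + p\right) \left(W + p + \left(-5 + p\right)^{2}\right)$ ($P{\left(p,W \right)} = \left(4 + p\right) \left(\left(-5 + p\right)^{2} + \left(p + W\right)\right) = \left(4 + p\right) \left(\left(-5 + p\right)^{2} + \left(W + p\right)\right) = \left(4 + p\right) \left(W + p + \left(-5 + p\right)^{2}\right)$)
$D = 6736$ ($D = 4 + \frac{136 \left(100 + \left(-1\right)^{3} - -11 - 5 \left(-1\right)^{2} + 4 \left(-2\right) - -2\right)}{2} = 4 + \frac{136 \left(100 - 1 + 11 - 5 - 8 + 2\right)}{2} = 4 + \frac{136 \cdot 99}{2} = 4 + \frac{1}{2} \cdot 13464 = 4 + 6732 = 6736$)
$\frac{1}{D} = \frac{1}{6736}$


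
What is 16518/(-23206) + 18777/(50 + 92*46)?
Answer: 182504493/49684046 ≈ 3.6733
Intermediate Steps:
16518/(-23206) + 18777/(50 + 92*46) = 16518*(-1/23206) + 18777/(50 + 4232) = -8259/11603 + 18777/4282 = 182504493/49684046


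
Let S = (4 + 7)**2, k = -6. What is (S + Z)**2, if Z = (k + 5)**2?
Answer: 14884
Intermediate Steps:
Z = 1 (Z = (-6 + 5)**2 = (-1)**2 = 1)
S = 121 (S = 11**2 = 121)
(S + Z)**2 = (121 + 1)**2 = 122**2 = 14884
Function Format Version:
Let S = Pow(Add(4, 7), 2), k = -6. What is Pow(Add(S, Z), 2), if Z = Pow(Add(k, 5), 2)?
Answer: 14884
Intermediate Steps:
Z = 1 (Z = Pow(Add(-6, 5), 2) = Pow(-1, 2) = 1)
S = 121 (S = Pow(11, 2) = 121)
Pow(Add(S, Z), 2) = Pow(Add(121, 1), 2) = Pow(122, 2) = 14884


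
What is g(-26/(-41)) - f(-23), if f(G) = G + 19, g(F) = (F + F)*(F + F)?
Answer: 9428/1681 ≈ 5.6086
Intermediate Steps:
g(F) = 4*F² (g(F) = (2*F)*(2*F) = 4*F²)
f(G) = 19 + G
g(-26/(-41)) - f(-23) = 4*(-26/(-41))² - (19 - 23) = 4*(-26*(-1/41))² - 1*(-4) = 4*(26/41)² + 4 = 4*(676/1681) + 4 = 2704/1681 + 4 = 9428/1681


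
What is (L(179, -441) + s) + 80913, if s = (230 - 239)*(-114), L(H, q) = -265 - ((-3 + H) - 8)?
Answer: 81506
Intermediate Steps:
L(H, q) = -254 - H (L(H, q) = -265 - (-11 + H) = -265 + (11 - H) = -254 - H)
s = 1026 (s = -9*(-114) = 1026)
(L(179, -441) + s) + 80913 = ((-254 - 1*179) + 1026) + 80913 = ((-254 - 179) + 1026) + 80913 = (-433 + 1026) + 80913 = 593 + 80913 = 81506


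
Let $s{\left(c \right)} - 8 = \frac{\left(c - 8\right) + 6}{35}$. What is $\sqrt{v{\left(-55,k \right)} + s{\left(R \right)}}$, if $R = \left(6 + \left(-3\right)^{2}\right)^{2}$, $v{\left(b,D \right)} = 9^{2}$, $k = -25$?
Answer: $\frac{\sqrt{116830}}{35} \approx 9.7658$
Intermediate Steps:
$v{\left(b,D \right)} = 81$
$R = 225$ ($R = \left(6 + 9\right)^{2} = 15^{2} = 225$)
$s{\left(c \right)} = \frac{278}{35} + \frac{c}{35}$ ($s{\left(c \right)} = 8 + \frac{\left(c - 8\right) + 6}{35} = 8 + \left(\left(-8 + c\right) + 6\right) \frac{1}{35} = 8 + \left(-2 + c\right) \frac{1}{35} = 8 + \left(- \frac{2}{35} + \frac{c}{35}\right) = \frac{278}{35} + \frac{c}{35}$)
$\sqrt{v{\left(-55,k \right)} + s{\left(R \right)}} = \sqrt{81 + \left(\frac{278}{35} + \frac{1}{35} \cdot 225\right)} = \sqrt{81 + \left(\frac{278}{35} + \frac{45}{7}\right)} = \sqrt{81 + \frac{503}{35}} = \sqrt{\frac{3338}{35}} = \frac{\sqrt{116830}}{35}$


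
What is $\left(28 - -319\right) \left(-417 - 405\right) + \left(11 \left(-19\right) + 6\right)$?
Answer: $-285437$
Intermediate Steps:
$\left(28 - -319\right) \left(-417 - 405\right) + \left(11 \left(-19\right) + 6\right) = \left(28 + 319\right) \left(-822\right) + \left(-209 + 6\right) = 347 \left(-822\right) - 203 = -285234 - 203 = -285437$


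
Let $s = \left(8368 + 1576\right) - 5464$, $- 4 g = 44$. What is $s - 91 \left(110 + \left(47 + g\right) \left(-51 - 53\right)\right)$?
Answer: $335174$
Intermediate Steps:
$g = -11$ ($g = \left(- \frac{1}{4}\right) 44 = -11$)
$s = 4480$ ($s = 9944 - 5464 = 4480$)
$s - 91 \left(110 + \left(47 + g\right) \left(-51 - 53\right)\right) = 4480 - 91 \left(110 + \left(47 - 11\right) \left(-51 - 53\right)\right) = 4480 - 91 \left(110 + 36 \left(-104\right)\right) = 4480 - 91 \left(110 - 3744\right) = 4480 - -330694 = 4480 + 330694 = 335174$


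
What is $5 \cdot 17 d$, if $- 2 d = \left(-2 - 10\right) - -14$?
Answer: $-85$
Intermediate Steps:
$d = -1$ ($d = - \frac{\left(-2 - 10\right) - -14}{2} = - \frac{\left(-2 - 10\right) + 14}{2} = - \frac{-12 + 14}{2} = \left(- \frac{1}{2}\right) 2 = -1$)
$5 \cdot 17 d = 5 \cdot 17 \left(-1\right) = 85 \left(-1\right) = -85$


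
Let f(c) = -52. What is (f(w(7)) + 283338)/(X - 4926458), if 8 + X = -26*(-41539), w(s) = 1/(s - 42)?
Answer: -141643/1923226 ≈ -0.073649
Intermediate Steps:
w(s) = 1/(-42 + s)
X = 1080006 (X = -8 - 26*(-41539) = -8 + 1080014 = 1080006)
(f(w(7)) + 283338)/(X - 4926458) = (-52 + 283338)/(1080006 - 4926458) = 283286/(-3846452) = 283286*(-1/3846452) = -141643/1923226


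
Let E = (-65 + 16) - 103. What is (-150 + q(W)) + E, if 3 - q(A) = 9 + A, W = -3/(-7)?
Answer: -2159/7 ≈ -308.43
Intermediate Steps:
W = 3/7 (W = -3*(-1/7) = 3/7 ≈ 0.42857)
q(A) = -6 - A (q(A) = 3 - (9 + A) = 3 + (-9 - A) = -6 - A)
E = -152 (E = -49 - 103 = -152)
(-150 + q(W)) + E = (-150 + (-6 - 1*3/7)) - 152 = (-150 + (-6 - 3/7)) - 152 = (-150 - 45/7) - 152 = -1095/7 - 152 = -2159/7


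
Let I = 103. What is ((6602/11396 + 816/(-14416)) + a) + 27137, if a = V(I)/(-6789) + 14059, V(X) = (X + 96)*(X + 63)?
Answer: 84452670045091/2050237266 ≈ 41192.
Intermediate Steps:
V(X) = (63 + X)*(96 + X) (V(X) = (96 + X)*(63 + X) = (63 + X)*(96 + X))
a = 95413517/6789 (a = (6048 + 103**2 + 159*103)/(-6789) + 14059 = (6048 + 10609 + 16377)*(-1/6789) + 14059 = 33034*(-1/6789) + 14059 = -33034/6789 + 14059 = 95413517/6789 ≈ 14054.)
((6602/11396 + 816/(-14416)) + a) + 27137 = ((6602/11396 + 816/(-14416)) + 95413517/6789) + 27137 = ((6602*(1/11396) + 816*(-1/14416)) + 95413517/6789) + 27137 = ((3301/5698 - 3/53) + 95413517/6789) + 27137 = (157859/301994 + 95413517/6789) + 27137 = 28815381357649/2050237266 + 27137 = 84452670045091/2050237266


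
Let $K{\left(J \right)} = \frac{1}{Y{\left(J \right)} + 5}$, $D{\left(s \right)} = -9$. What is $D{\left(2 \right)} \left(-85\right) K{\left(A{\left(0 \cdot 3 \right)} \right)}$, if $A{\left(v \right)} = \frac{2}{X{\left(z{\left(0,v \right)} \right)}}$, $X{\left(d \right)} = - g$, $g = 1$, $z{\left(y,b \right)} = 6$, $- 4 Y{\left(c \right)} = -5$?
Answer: $\frac{612}{5} \approx 122.4$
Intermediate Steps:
$Y{\left(c \right)} = \frac{5}{4}$ ($Y{\left(c \right)} = \left(- \frac{1}{4}\right) \left(-5\right) = \frac{5}{4}$)
$X{\left(d \right)} = -1$ ($X{\left(d \right)} = \left(-1\right) 1 = -1$)
$A{\left(v \right)} = -2$ ($A{\left(v \right)} = \frac{2}{-1} = 2 \left(-1\right) = -2$)
$K{\left(J \right)} = \frac{4}{25}$ ($K{\left(J \right)} = \frac{1}{\frac{5}{4} + 5} = \frac{1}{\frac{25}{4}} = \frac{4}{25}$)
$D{\left(2 \right)} \left(-85\right) K{\left(A{\left(0 \cdot 3 \right)} \right)} = \left(-9\right) \left(-85\right) \frac{4}{25} = 765 \cdot \frac{4}{25} = \frac{612}{5}$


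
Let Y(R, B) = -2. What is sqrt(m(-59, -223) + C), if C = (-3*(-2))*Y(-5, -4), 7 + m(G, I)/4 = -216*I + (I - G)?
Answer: 2*sqrt(47994) ≈ 438.15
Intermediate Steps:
m(G, I) = -28 - 860*I - 4*G (m(G, I) = -28 + 4*(-216*I + (I - G)) = -28 + 4*(-G - 215*I) = -28 + (-860*I - 4*G) = -28 - 860*I - 4*G)
C = -12 (C = -3*(-2)*(-2) = 6*(-2) = -12)
sqrt(m(-59, -223) + C) = sqrt((-28 - 860*(-223) - 4*(-59)) - 12) = sqrt((-28 + 191780 + 236) - 12) = sqrt(191988 - 12) = sqrt(191976) = 2*sqrt(47994)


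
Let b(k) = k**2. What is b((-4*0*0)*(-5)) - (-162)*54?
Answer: 8748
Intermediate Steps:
b((-4*0*0)*(-5)) - (-162)*54 = ((-4*0*0)*(-5))**2 - (-162)*54 = ((0*0)*(-5))**2 - 1*(-8748) = (0*(-5))**2 + 8748 = 0**2 + 8748 = 0 + 8748 = 8748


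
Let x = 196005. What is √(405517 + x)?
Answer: √601522 ≈ 775.58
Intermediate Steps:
√(405517 + x) = √(405517 + 196005) = √601522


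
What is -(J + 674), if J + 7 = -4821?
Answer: 4154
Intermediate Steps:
J = -4828 (J = -7 - 4821 = -4828)
-(J + 674) = -(-4828 + 674) = -1*(-4154) = 4154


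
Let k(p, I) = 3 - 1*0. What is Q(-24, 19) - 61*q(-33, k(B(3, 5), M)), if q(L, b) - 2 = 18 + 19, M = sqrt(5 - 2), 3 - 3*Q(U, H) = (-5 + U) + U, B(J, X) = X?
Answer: -7081/3 ≈ -2360.3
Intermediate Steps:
Q(U, H) = 8/3 - 2*U/3 (Q(U, H) = 1 - ((-5 + U) + U)/3 = 1 - (-5 + 2*U)/3 = 1 + (5/3 - 2*U/3) = 8/3 - 2*U/3)
M = sqrt(3) ≈ 1.7320
k(p, I) = 3 (k(p, I) = 3 + 0 = 3)
q(L, b) = 39 (q(L, b) = 2 + (18 + 19) = 2 + 37 = 39)
Q(-24, 19) - 61*q(-33, k(B(3, 5), M)) = (8/3 - 2/3*(-24)) - 61*39 = (8/3 + 16) - 2379 = 56/3 - 2379 = -7081/3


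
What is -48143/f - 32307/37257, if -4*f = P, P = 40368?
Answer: 44473379/11393868 ≈ 3.9033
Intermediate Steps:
f = -10092 (f = -¼*40368 = -10092)
-48143/f - 32307/37257 = -48143/(-10092) - 32307/37257 = -48143*(-1/10092) - 32307*1/37257 = 48143/10092 - 979/1129 = 44473379/11393868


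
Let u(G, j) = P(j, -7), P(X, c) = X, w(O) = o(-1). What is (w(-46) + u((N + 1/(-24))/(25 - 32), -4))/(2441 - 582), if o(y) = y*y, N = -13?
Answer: -3/1859 ≈ -0.0016138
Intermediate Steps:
o(y) = y²
w(O) = 1 (w(O) = (-1)² = 1)
u(G, j) = j
(w(-46) + u((N + 1/(-24))/(25 - 32), -4))/(2441 - 582) = (1 - 4)/(2441 - 582) = -3/1859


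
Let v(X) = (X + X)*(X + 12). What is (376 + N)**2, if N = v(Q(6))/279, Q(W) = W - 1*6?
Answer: 141376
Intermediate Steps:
Q(W) = -6 + W (Q(W) = W - 6 = -6 + W)
v(X) = 2*X*(12 + X) (v(X) = (2*X)*(12 + X) = 2*X*(12 + X))
N = 0 (N = (2*(-6 + 6)*(12 + (-6 + 6)))/279 = (2*0*(12 + 0))*(1/279) = (2*0*12)*(1/279) = 0*(1/279) = 0)
(376 + N)**2 = (376 + 0)**2 = 376**2 = 141376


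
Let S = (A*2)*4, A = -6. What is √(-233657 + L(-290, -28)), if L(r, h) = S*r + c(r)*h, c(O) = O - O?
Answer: I*√219737 ≈ 468.76*I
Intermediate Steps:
S = -48 (S = -6*2*4 = -12*4 = -48)
c(O) = 0
L(r, h) = -48*r (L(r, h) = -48*r + 0*h = -48*r + 0 = -48*r)
√(-233657 + L(-290, -28)) = √(-233657 - 48*(-290)) = √(-233657 + 13920) = √(-219737) = I*√219737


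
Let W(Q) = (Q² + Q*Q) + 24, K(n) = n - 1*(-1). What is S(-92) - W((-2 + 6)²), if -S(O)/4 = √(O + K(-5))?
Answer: -536 - 16*I*√6 ≈ -536.0 - 39.192*I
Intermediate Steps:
K(n) = 1 + n (K(n) = n + 1 = 1 + n)
W(Q) = 24 + 2*Q² (W(Q) = (Q² + Q²) + 24 = 2*Q² + 24 = 24 + 2*Q²)
S(O) = -4*√(-4 + O) (S(O) = -4*√(O + (1 - 5)) = -4*√(O - 4) = -4*√(-4 + O))
S(-92) - W((-2 + 6)²) = -4*√(-4 - 92) - (24 + 2*((-2 + 6)²)²) = -16*I*√6 - (24 + 2*(4²)²) = -16*I*√6 - (24 + 2*16²) = -16*I*√6 - (24 + 2*256) = -16*I*√6 - (24 + 512) = -16*I*√6 - 1*536 = -16*I*√6 - 536 = -536 - 16*I*√6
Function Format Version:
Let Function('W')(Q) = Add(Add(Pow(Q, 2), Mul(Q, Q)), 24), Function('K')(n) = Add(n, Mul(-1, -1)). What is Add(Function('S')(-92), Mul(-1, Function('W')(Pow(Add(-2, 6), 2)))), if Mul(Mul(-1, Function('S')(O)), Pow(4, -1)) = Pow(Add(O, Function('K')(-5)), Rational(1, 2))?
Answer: Add(-536, Mul(-16, I, Pow(6, Rational(1, 2)))) ≈ Add(-536.00, Mul(-39.192, I))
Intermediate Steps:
Function('K')(n) = Add(1, n) (Function('K')(n) = Add(n, 1) = Add(1, n))
Function('W')(Q) = Add(24, Mul(2, Pow(Q, 2))) (Function('W')(Q) = Add(Add(Pow(Q, 2), Pow(Q, 2)), 24) = Add(Mul(2, Pow(Q, 2)), 24) = Add(24, Mul(2, Pow(Q, 2))))
Function('S')(O) = Mul(-4, Pow(Add(-4, O), Rational(1, 2))) (Function('S')(O) = Mul(-4, Pow(Add(O, Add(1, -5)), Rational(1, 2))) = Mul(-4, Pow(Add(O, -4), Rational(1, 2))) = Mul(-4, Pow(Add(-4, O), Rational(1, 2))))
Add(Function('S')(-92), Mul(-1, Function('W')(Pow(Add(-2, 6), 2)))) = Add(Mul(-4, Pow(Add(-4, -92), Rational(1, 2))), Mul(-1, Add(24, Mul(2, Pow(Pow(Add(-2, 6), 2), 2))))) = Add(Mul(-4, Pow(-96, Rational(1, 2))), Mul(-1, Add(24, Mul(2, Pow(Pow(4, 2), 2))))) = Add(Mul(-4, Mul(4, I, Pow(6, Rational(1, 2)))), Mul(-1, Add(24, Mul(2, Pow(16, 2))))) = Add(Mul(-16, I, Pow(6, Rational(1, 2))), Mul(-1, Add(24, Mul(2, 256)))) = Add(Mul(-16, I, Pow(6, Rational(1, 2))), Mul(-1, Add(24, 512))) = Add(Mul(-16, I, Pow(6, Rational(1, 2))), Mul(-1, 536)) = Add(Mul(-16, I, Pow(6, Rational(1, 2))), -536) = Add(-536, Mul(-16, I, Pow(6, Rational(1, 2))))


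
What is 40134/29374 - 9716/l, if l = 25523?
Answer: 369471149/374856301 ≈ 0.98563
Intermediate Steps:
40134/29374 - 9716/l = 40134/29374 - 9716/25523 = 40134*(1/29374) - 9716*1/25523 = 20067/14687 - 9716/25523 = 369471149/374856301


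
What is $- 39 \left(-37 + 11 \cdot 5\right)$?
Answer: $-702$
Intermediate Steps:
$- 39 \left(-37 + 11 \cdot 5\right) = - 39 \left(-37 + 55\right) = \left(-39\right) 18 = -702$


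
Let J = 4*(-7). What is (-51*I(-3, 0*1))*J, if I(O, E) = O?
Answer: -4284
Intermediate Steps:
J = -28
(-51*I(-3, 0*1))*J = -51*(-3)*(-28) = 153*(-28) = -4284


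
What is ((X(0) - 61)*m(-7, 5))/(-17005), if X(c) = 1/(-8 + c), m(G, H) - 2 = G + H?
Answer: 0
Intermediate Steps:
m(G, H) = 2 + G + H (m(G, H) = 2 + (G + H) = 2 + G + H)
((X(0) - 61)*m(-7, 5))/(-17005) = ((1/(-8 + 0) - 61)*(2 - 7 + 5))/(-17005) = ((1/(-8) - 61)*0)*(-1/17005) = ((-⅛ - 61)*0)*(-1/17005) = -489/8*0*(-1/17005) = 0*(-1/17005) = 0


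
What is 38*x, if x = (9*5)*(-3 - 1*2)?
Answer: -8550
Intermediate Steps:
x = -225 (x = 45*(-3 - 2) = 45*(-5) = -225)
38*x = 38*(-225) = -8550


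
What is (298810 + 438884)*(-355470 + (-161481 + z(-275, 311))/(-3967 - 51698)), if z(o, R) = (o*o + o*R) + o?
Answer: -1621866643067604/6185 ≈ -2.6223e+11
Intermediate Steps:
z(o, R) = o + o² + R*o (z(o, R) = (o² + R*o) + o = o + o² + R*o)
(298810 + 438884)*(-355470 + (-161481 + z(-275, 311))/(-3967 - 51698)) = (298810 + 438884)*(-355470 + (-161481 - 275*(1 + 311 - 275))/(-3967 - 51698)) = 737694*(-355470 + (-161481 - 275*37)/(-55665)) = 737694*(-355470 + (-161481 - 10175)*(-1/55665)) = 737694*(-355470 - 171656*(-1/55665)) = 737694*(-355470 + 171656/55665) = 737694*(-19787065894/55665) = -1621866643067604/6185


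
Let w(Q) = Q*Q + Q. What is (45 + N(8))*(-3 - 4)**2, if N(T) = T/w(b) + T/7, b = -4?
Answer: 6881/3 ≈ 2293.7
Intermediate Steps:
w(Q) = Q + Q**2 (w(Q) = Q**2 + Q = Q + Q**2)
N(T) = 19*T/84 (N(T) = T/((-4*(1 - 4))) + T/7 = T/((-4*(-3))) + T*(1/7) = T/12 + T/7 = 19*T/84)
(45 + N(8))*(-3 - 4)**2 = (45 + (19/84)*8)*(-3 - 4)**2 = (45 + 38/21)*(-7)**2 = (983/21)*49 = 6881/3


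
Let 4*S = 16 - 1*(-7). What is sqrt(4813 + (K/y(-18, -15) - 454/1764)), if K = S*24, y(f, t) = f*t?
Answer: sqrt(212264490)/210 ≈ 69.378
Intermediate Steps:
S = 23/4 (S = (16 - 1*(-7))/4 = (16 + 7)/4 = (1/4)*23 = 23/4 ≈ 5.7500)
K = 138 (K = (23/4)*24 = 138)
sqrt(4813 + (K/y(-18, -15) - 454/1764)) = sqrt(4813 + (138/((-18*(-15))) - 454/1764)) = sqrt(4813 + (138/270 - 454*1/1764)) = sqrt(4813 + (138*(1/270) - 227/882)) = sqrt(4813 + (23/45 - 227/882)) = sqrt(4813 + 373/1470) = sqrt(7075483/1470) = sqrt(212264490)/210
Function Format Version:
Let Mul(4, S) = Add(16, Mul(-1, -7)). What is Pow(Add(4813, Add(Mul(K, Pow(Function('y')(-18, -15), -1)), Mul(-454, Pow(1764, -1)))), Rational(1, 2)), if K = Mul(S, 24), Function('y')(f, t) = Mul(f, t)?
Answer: Mul(Rational(1, 210), Pow(212264490, Rational(1, 2))) ≈ 69.378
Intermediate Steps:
S = Rational(23, 4) (S = Mul(Rational(1, 4), Add(16, Mul(-1, -7))) = Mul(Rational(1, 4), Add(16, 7)) = Mul(Rational(1, 4), 23) = Rational(23, 4) ≈ 5.7500)
K = 138 (K = Mul(Rational(23, 4), 24) = 138)
Pow(Add(4813, Add(Mul(K, Pow(Function('y')(-18, -15), -1)), Mul(-454, Pow(1764, -1)))), Rational(1, 2)) = Pow(Add(4813, Add(Mul(138, Pow(Mul(-18, -15), -1)), Mul(-454, Pow(1764, -1)))), Rational(1, 2)) = Pow(Add(4813, Add(Mul(138, Pow(270, -1)), Mul(-454, Rational(1, 1764)))), Rational(1, 2)) = Pow(Add(4813, Add(Mul(138, Rational(1, 270)), Rational(-227, 882))), Rational(1, 2)) = Pow(Add(4813, Add(Rational(23, 45), Rational(-227, 882))), Rational(1, 2)) = Pow(Add(4813, Rational(373, 1470)), Rational(1, 2)) = Pow(Rational(7075483, 1470), Rational(1, 2)) = Mul(Rational(1, 210), Pow(212264490, Rational(1, 2)))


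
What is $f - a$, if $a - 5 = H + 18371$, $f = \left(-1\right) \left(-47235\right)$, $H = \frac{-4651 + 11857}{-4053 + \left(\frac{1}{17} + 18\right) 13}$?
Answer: $\frac{936680096}{32455} \approx 28861.0$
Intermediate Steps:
$H = - \frac{61251}{32455}$ ($H = \frac{7206}{-4053 + \left(\frac{1}{17} + 18\right) 13} = \frac{7206}{-4053 + \frac{307}{17} \cdot 13} = \frac{7206}{-4053 + \frac{3991}{17}} = \frac{7206}{- \frac{64910}{17}} = 7206 \left(- \frac{17}{64910}\right) = - \frac{61251}{32455} \approx -1.8873$)
$f = 47235$
$a = \frac{596331829}{32455}$ ($a = 5 + \left(- \frac{61251}{32455} + 18371\right) = 5 + \frac{596169554}{32455} = \frac{596331829}{32455} \approx 18374.0$)
$f - a = 47235 - \frac{596331829}{32455} = \frac{936680096}{32455}$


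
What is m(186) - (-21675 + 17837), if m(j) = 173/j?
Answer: 714041/186 ≈ 3838.9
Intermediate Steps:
m(186) - (-21675 + 17837) = 173/186 - (-21675 + 17837) = 173*(1/186) - 1*(-3838) = 173/186 + 3838 = 714041/186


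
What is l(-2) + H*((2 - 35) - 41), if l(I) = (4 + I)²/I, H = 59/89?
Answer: -4544/89 ≈ -51.056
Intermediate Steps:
H = 59/89 (H = 59*(1/89) = 59/89 ≈ 0.66292)
l(I) = (4 + I)²/I
l(-2) + H*((2 - 35) - 41) = (4 - 2)²/(-2) + 59*((2 - 35) - 41)/89 = -½*2² + 59*(-33 - 41)/89 = -½*4 + (59/89)*(-74) = -2 - 4366/89 = -4544/89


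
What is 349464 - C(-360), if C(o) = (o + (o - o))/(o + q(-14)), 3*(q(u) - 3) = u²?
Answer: 61155984/175 ≈ 3.4946e+5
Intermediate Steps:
q(u) = 3 + u²/3
C(o) = o/(205/3 + o) (C(o) = (o + (o - o))/(o + (3 + (⅓)*(-14)²)) = (o + 0)/(o + (3 + (⅓)*196)) = o/(o + (3 + 196/3)) = o/(o + 205/3) = o/(205/3 + o))
349464 - C(-360) = 349464 - 3*(-360)/(205 + 3*(-360)) = 349464 - 3*(-360)/(205 - 1080) = 349464 - 3*(-360)/(-875) = 349464 - 3*(-360)*(-1)/875 = 349464 - 1*216/175 = 349464 - 216/175 = 61155984/175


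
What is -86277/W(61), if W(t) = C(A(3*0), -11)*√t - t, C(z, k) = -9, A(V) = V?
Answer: -86277/20 + 776493*√61/1220 ≈ 657.14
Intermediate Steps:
W(t) = -t - 9*√t (W(t) = -9*√t - t = -t - 9*√t)
-86277/W(61) = -86277/(-1*61 - 9*√61) = -86277/(-61 - 9*√61)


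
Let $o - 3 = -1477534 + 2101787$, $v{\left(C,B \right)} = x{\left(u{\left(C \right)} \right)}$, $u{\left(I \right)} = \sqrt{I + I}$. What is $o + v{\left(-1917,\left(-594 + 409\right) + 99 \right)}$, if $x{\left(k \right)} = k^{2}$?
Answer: $620422$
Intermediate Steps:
$u{\left(I \right)} = \sqrt{2} \sqrt{I}$ ($u{\left(I \right)} = \sqrt{2 I} = \sqrt{2} \sqrt{I}$)
$v{\left(C,B \right)} = 2 C$ ($v{\left(C,B \right)} = \left(\sqrt{2} \sqrt{C}\right)^{2} = 2 C$)
$o = 624256$ ($o = 3 + \left(-1477534 + 2101787\right) = 3 + 624253 = 624256$)
$o + v{\left(-1917,\left(-594 + 409\right) + 99 \right)} = 624256 + 2 \left(-1917\right) = 624256 - 3834 = 620422$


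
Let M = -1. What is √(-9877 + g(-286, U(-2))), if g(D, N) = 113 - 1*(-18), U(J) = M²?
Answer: I*√9746 ≈ 98.722*I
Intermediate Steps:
U(J) = 1 (U(J) = (-1)² = 1)
g(D, N) = 131 (g(D, N) = 113 + 18 = 131)
√(-9877 + g(-286, U(-2))) = √(-9877 + 131) = √(-9746) = I*√9746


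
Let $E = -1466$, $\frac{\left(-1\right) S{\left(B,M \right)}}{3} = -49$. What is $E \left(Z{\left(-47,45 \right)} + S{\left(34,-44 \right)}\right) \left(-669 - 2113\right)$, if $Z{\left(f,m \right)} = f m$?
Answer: $-8026314816$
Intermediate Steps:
$S{\left(B,M \right)} = 147$ ($S{\left(B,M \right)} = \left(-3\right) \left(-49\right) = 147$)
$E \left(Z{\left(-47,45 \right)} + S{\left(34,-44 \right)}\right) \left(-669 - 2113\right) = - 1466 \left(\left(-47\right) 45 + 147\right) \left(-669 - 2113\right) = - 1466 \left(-2115 + 147\right) \left(-2782\right) = - 1466 \left(\left(-1968\right) \left(-2782\right)\right) = \left(-1466\right) 5474976 = -8026314816$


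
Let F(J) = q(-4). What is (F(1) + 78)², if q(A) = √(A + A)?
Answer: 6076 + 312*I*√2 ≈ 6076.0 + 441.23*I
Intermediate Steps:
q(A) = √2*√A (q(A) = √(2*A) = √2*√A)
F(J) = 2*I*√2 (F(J) = √2*√(-4) = √2*(2*I) = 2*I*√2)
(F(1) + 78)² = (2*I*√2 + 78)² = (78 + 2*I*√2)²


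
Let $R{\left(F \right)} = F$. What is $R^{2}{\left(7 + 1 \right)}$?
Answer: $64$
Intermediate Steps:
$R^{2}{\left(7 + 1 \right)} = \left(7 + 1\right)^{2} = 8^{2} = 64$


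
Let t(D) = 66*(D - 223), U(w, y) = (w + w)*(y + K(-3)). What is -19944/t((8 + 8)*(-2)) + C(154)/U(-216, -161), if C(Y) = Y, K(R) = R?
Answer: 39321787/33121440 ≈ 1.1872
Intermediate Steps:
U(w, y) = 2*w*(-3 + y) (U(w, y) = (w + w)*(y - 3) = (2*w)*(-3 + y) = 2*w*(-3 + y))
t(D) = -14718 + 66*D (t(D) = 66*(-223 + D) = -14718 + 66*D)
-19944/t((8 + 8)*(-2)) + C(154)/U(-216, -161) = -19944/(-14718 + 66*((8 + 8)*(-2))) + 154/((2*(-216)*(-3 - 161))) = -19944/(-14718 + 66*(16*(-2))) + 154/((2*(-216)*(-164))) = -19944/(-14718 + 66*(-32)) + 154/70848 = -19944/(-14718 - 2112) + 154*(1/70848) = -19944/(-16830) + 77/35424 = -19944*(-1/16830) + 77/35424 = 1108/935 + 77/35424 = 39321787/33121440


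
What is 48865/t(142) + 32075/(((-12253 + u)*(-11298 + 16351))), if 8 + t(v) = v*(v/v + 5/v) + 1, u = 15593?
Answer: 2061750182/5906957 ≈ 349.04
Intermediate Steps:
t(v) = -7 + v*(1 + 5/v) (t(v) = -8 + (v*(v/v + 5/v) + 1) = -8 + (v*(1 + 5/v) + 1) = -8 + (1 + v*(1 + 5/v)) = -7 + v*(1 + 5/v))
48865/t(142) + 32075/(((-12253 + u)*(-11298 + 16351))) = 48865/(-2 + 142) + 32075/(((-12253 + 15593)*(-11298 + 16351))) = 48865/140 + 32075/((3340*5053)) = 48865*(1/140) + 32075/16877020 = 9773/28 + 32075*(1/16877020) = 9773/28 + 6415/3375404 = 2061750182/5906957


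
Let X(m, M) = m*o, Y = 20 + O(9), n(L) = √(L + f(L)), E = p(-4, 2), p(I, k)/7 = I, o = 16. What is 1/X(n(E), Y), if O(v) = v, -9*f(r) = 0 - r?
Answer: -3*I*√70/2240 ≈ -0.011205*I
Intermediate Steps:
f(r) = r/9 (f(r) = -(0 - r)/9 = -(-1)*r/9 = r/9)
p(I, k) = 7*I
E = -28 (E = 7*(-4) = -28)
n(L) = √10*√L/3 (n(L) = √(L + L/9) = √(10*L/9) = √10*√L/3)
Y = 29 (Y = 20 + 9 = 29)
X(m, M) = 16*m (X(m, M) = m*16 = 16*m)
1/X(n(E), Y) = 1/(16*(√10*√(-28)/3)) = 1/(16*(√10*(2*I*√7)/3)) = 1/(16*(2*I*√70/3)) = 1/(32*I*√70/3) = -3*I*√70/2240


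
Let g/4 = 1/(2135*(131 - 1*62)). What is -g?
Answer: -4/147315 ≈ -2.7153e-5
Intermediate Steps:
g = 4/147315 (g = 4/((2135*(131 - 1*62))) = 4/((2135*(131 - 62))) = 4/((2135*69)) = 4/147315 ≈ 2.7153e-5)
-g = -1*4/147315 = -4/147315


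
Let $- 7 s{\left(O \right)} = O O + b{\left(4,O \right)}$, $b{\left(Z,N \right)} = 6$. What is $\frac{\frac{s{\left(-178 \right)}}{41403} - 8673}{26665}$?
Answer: $- \frac{2513649223}{7728076965} \approx -0.32526$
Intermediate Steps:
$s{\left(O \right)} = - \frac{6}{7} - \frac{O^{2}}{7}$ ($s{\left(O \right)} = - \frac{O O + 6}{7} = - \frac{O^{2} + 6}{7} = - \frac{6 + O^{2}}{7} = - \frac{6}{7} - \frac{O^{2}}{7}$)
$\frac{\frac{s{\left(-178 \right)}}{41403} - 8673}{26665} = \frac{\frac{- \frac{6}{7} - \frac{\left(-178\right)^{2}}{7}}{41403} - 8673}{26665} = \left(\left(- \frac{6}{7} - \frac{31684}{7}\right) \frac{1}{41403} - 8673\right) \frac{1}{26665} = \left(\left(- \frac{31690}{7}\right) \frac{1}{41403} - 8673\right) \frac{1}{26665} = \left(- \frac{31690}{289821} - 8673\right) \frac{1}{26665} = \left(- \frac{2513649223}{289821}\right) \frac{1}{26665} = - \frac{2513649223}{7728076965}$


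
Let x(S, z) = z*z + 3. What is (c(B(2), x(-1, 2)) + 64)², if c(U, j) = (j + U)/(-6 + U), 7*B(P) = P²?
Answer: 5659641/1444 ≈ 3919.4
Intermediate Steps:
B(P) = P²/7
x(S, z) = 3 + z² (x(S, z) = z² + 3 = 3 + z²)
c(U, j) = (U + j)/(-6 + U)
(c(B(2), x(-1, 2)) + 64)² = (((⅐)*2² + (3 + 2²))/(-6 + (⅐)*2²) + 64)² = (((⅐)*4 + (3 + 4))/(-6 + (⅐)*4) + 64)² = ((4/7 + 7)/(-6 + 4/7) + 64)² = ((53/7)/(-38/7) + 64)² = (-7/38*53/7 + 64)² = (-53/38 + 64)² = (2379/38)² = 5659641/1444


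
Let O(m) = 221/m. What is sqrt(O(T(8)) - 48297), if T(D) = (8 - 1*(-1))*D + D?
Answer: I*sqrt(19317695)/20 ≈ 219.76*I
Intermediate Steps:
T(D) = 10*D (T(D) = (8 + 1)*D + D = 9*D + D = 10*D)
sqrt(O(T(8)) - 48297) = sqrt(221/((10*8)) - 48297) = sqrt(221/80 - 48297) = sqrt(-3863539/80) = I*sqrt(19317695)/20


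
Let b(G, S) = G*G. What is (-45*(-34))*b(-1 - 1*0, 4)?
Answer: 1530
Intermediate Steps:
b(G, S) = G²
(-45*(-34))*b(-1 - 1*0, 4) = (-45*(-34))*(-1 - 1*0)² = 1530*(-1 + 0)² = 1530*(-1)² = 1530*1 = 1530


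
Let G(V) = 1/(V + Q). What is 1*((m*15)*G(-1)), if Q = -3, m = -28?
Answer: 105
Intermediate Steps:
G(V) = 1/(-3 + V) (G(V) = 1/(V - 3) = 1/(-3 + V))
1*((m*15)*G(-1)) = 1*((-28*15)/(-3 - 1)) = 1*(-420/(-4)) = 1*(-420*(-¼)) = 1*105 = 105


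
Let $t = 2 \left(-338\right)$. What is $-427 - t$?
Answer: $249$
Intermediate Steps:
$t = -676$
$-427 - t = -427 - -676 = -427 + 676 = 249$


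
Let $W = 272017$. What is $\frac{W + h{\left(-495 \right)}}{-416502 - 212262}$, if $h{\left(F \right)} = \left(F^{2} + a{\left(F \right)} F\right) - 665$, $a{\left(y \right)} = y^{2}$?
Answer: $\frac{60385499}{314382} \approx 192.08$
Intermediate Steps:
$h{\left(F \right)} = -665 + F^{2} + F^{3}$ ($h{\left(F \right)} = \left(F^{2} + F^{2} F\right) - 665 = \left(F^{2} + F^{3}\right) - 665 = -665 + F^{2} + F^{3}$)
$\frac{W + h{\left(-495 \right)}}{-416502 - 212262} = \frac{272017 + \left(-665 + \left(-495\right)^{2} + \left(-495\right)^{3}\right)}{-416502 - 212262} = \frac{272017 - 121043015}{-628764} = \left(272017 - 121043015\right) \left(- \frac{1}{628764}\right) = \left(-120770998\right) \left(- \frac{1}{628764}\right) = \frac{60385499}{314382}$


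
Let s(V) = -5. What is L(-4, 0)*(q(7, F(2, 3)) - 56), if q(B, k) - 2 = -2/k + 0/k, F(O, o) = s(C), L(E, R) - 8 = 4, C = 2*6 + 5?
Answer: -3216/5 ≈ -643.20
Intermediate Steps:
C = 17 (C = 12 + 5 = 17)
L(E, R) = 12 (L(E, R) = 8 + 4 = 12)
F(O, o) = -5
q(B, k) = 2 - 2/k (q(B, k) = 2 + (-2/k + 0/k) = 2 + (-2/k + 0) = 2 - 2/k)
L(-4, 0)*(q(7, F(2, 3)) - 56) = 12*((2 - 2/(-5)) - 56) = 12*((2 - 2*(-1/5)) - 56) = 12*((2 + 2/5) - 56) = 12*(12/5 - 56) = 12*(-268/5) = -3216/5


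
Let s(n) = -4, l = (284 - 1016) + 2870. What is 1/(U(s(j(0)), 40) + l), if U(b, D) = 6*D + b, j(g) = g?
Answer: 1/2374 ≈ 0.00042123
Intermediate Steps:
l = 2138 (l = -732 + 2870 = 2138)
U(b, D) = b + 6*D
1/(U(s(j(0)), 40) + l) = 1/((-4 + 6*40) + 2138) = 1/((-4 + 240) + 2138) = 1/(236 + 2138) = 1/2374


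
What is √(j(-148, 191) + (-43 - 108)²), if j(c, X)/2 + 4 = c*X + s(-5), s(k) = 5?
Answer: I*√33733 ≈ 183.67*I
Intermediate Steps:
j(c, X) = 2 + 2*X*c (j(c, X) = -8 + 2*(c*X + 5) = -8 + 2*(X*c + 5) = -8 + 2*(5 + X*c) = -8 + (10 + 2*X*c) = 2 + 2*X*c)
√(j(-148, 191) + (-43 - 108)²) = √((2 + 2*191*(-148)) + (-43 - 108)²) = √((2 - 56536) + (-151)²) = √(-56534 + 22801) = √(-33733) = I*√33733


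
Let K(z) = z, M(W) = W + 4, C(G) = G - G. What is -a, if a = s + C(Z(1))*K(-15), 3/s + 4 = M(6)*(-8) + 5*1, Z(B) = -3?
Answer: 3/79 ≈ 0.037975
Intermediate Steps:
C(G) = 0
M(W) = 4 + W
s = -3/79 (s = 3/(-4 + ((4 + 6)*(-8) + 5*1)) = 3/(-4 + (10*(-8) + 5)) = 3/(-4 + (-80 + 5)) = 3/(-4 - 75) = 3/(-79) = 3*(-1/79) = -3/79 ≈ -0.037975)
a = -3/79 (a = -3/79 + 0*(-15) = -3/79 + 0 = -3/79 ≈ -0.037975)
-a = -1*(-3/79) = 3/79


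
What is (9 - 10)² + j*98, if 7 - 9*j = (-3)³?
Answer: 3341/9 ≈ 371.22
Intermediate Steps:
j = 34/9 (j = 7/9 - ⅑*(-3)³ = 7/9 - ⅑*(-27) = 7/9 + 3 = 34/9 ≈ 3.7778)
(9 - 10)² + j*98 = (9 - 10)² + (34/9)*98 = (-1)² + 3332/9 = 1 + 3332/9 = 3341/9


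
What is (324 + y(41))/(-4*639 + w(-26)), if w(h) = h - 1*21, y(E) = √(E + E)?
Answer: -324/2603 - √82/2603 ≈ -0.12795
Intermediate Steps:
y(E) = √2*√E (y(E) = √(2*E) = √2*√E)
w(h) = -21 + h (w(h) = h - 21 = -21 + h)
(324 + y(41))/(-4*639 + w(-26)) = (324 + √2*√41)/(-4*639 + (-21 - 26)) = (324 + √82)/(-2556 - 47) = (324 + √82)/(-2603) = (324 + √82)*(-1/2603) = -324/2603 - √82/2603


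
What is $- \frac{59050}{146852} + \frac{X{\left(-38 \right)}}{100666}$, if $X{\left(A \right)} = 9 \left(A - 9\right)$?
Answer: $- \frac{750805712}{1847875429} \approx -0.40631$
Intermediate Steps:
$X{\left(A \right)} = -81 + 9 A$ ($X{\left(A \right)} = 9 \left(-9 + A\right) = -81 + 9 A$)
$- \frac{59050}{146852} + \frac{X{\left(-38 \right)}}{100666} = - \frac{59050}{146852} + \frac{-81 + 9 \left(-38\right)}{100666} = \left(-59050\right) \frac{1}{146852} + \left(-81 - 342\right) \frac{1}{100666} = - \frac{29525}{73426} - \frac{423}{100666} = - \frac{750805712}{1847875429}$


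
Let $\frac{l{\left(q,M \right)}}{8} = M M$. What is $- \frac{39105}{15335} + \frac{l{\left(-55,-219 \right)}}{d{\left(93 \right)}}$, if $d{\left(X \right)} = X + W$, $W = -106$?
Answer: $- \frac{1176872769}{39871} \approx -29517.0$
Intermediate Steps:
$l{\left(q,M \right)} = 8 M^{2}$ ($l{\left(q,M \right)} = 8 M M = 8 M^{2}$)
$d{\left(X \right)} = -106 + X$ ($d{\left(X \right)} = X - 106 = -106 + X$)
$- \frac{39105}{15335} + \frac{l{\left(-55,-219 \right)}}{d{\left(93 \right)}} = - \frac{39105}{15335} + \frac{8 \left(-219\right)^{2}}{-106 + 93} = \left(-39105\right) \frac{1}{15335} + \frac{8 \cdot 47961}{-13} = - \frac{7821}{3067} + 383688 \left(- \frac{1}{13}\right) = - \frac{7821}{3067} - \frac{383688}{13} = - \frac{1176872769}{39871}$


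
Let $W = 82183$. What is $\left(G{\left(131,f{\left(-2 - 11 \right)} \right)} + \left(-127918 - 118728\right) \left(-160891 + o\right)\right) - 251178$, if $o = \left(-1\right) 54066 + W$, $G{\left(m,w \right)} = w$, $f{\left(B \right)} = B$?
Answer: $32747924813$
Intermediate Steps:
$o = 28117$ ($o = \left(-1\right) 54066 + 82183 = -54066 + 82183 = 28117$)
$\left(G{\left(131,f{\left(-2 - 11 \right)} \right)} + \left(-127918 - 118728\right) \left(-160891 + o\right)\right) - 251178 = \left(\left(-2 - 11\right) + \left(-127918 - 118728\right) \left(-160891 + 28117\right)\right) - 251178 = \left(-13 - -32748176004\right) - 251178 = \left(-13 + 32748176004\right) - 251178 = 32748175991 - 251178 = 32747924813$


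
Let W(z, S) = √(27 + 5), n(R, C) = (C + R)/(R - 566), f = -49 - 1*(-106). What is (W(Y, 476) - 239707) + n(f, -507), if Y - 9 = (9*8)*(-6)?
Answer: -122010413/509 + 4*√2 ≈ -2.3970e+5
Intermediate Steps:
f = 57 (f = -49 + 106 = 57)
Y = -423 (Y = 9 + (9*8)*(-6) = 9 + 72*(-6) = 9 - 432 = -423)
n(R, C) = (C + R)/(-566 + R)
W(z, S) = 4*√2 (W(z, S) = √32 = 4*√2)
(W(Y, 476) - 239707) + n(f, -507) = (4*√2 - 239707) + (-507 + 57)/(-566 + 57) = (-239707 + 4*√2) - 450/(-509) = (-239707 + 4*√2) - 1/509*(-450) = (-239707 + 4*√2) + 450/509 = -122010413/509 + 4*√2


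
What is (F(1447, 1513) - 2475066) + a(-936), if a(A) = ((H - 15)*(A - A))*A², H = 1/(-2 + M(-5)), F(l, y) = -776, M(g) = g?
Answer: -2475842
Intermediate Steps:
H = -⅐ (H = 1/(-2 - 5) = 1/(-7) = -⅐ ≈ -0.14286)
a(A) = 0 (a(A) = ((-⅐ - 15)*(A - A))*A² = (-106/7*0)*A² = 0*A² = 0)
(F(1447, 1513) - 2475066) + a(-936) = (-776 - 2475066) + 0 = -2475842 + 0 = -2475842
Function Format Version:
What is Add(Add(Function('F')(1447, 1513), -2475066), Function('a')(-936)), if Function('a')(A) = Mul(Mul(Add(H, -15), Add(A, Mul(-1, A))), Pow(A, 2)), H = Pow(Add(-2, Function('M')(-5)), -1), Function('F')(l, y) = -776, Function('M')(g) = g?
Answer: -2475842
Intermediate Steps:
H = Rational(-1, 7) (H = Pow(Add(-2, -5), -1) = Pow(-7, -1) = Rational(-1, 7) ≈ -0.14286)
Function('a')(A) = 0 (Function('a')(A) = Mul(Mul(Add(Rational(-1, 7), -15), Add(A, Mul(-1, A))), Pow(A, 2)) = Mul(Mul(Rational(-106, 7), 0), Pow(A, 2)) = Mul(0, Pow(A, 2)) = 0)
Add(Add(Function('F')(1447, 1513), -2475066), Function('a')(-936)) = Add(Add(-776, -2475066), 0) = Add(-2475842, 0) = -2475842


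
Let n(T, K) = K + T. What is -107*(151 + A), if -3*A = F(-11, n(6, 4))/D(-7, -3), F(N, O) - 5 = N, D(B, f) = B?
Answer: -112885/7 ≈ -16126.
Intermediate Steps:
F(N, O) = 5 + N
A = -2/7 (A = -(5 - 11)/(3*(-7)) = -(-2)*(-1)/7 = -1/3*6/7 = -2/7 ≈ -0.28571)
-107*(151 + A) = -107*(151 - 2/7) = -107*1055/7 = -112885/7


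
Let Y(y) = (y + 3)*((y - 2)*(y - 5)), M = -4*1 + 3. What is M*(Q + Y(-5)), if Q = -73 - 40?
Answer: 253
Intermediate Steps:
M = -1 (M = -4 + 3 = -1)
Q = -113
Y(y) = (-5 + y)*(-2 + y)*(3 + y) (Y(y) = (3 + y)*((-2 + y)*(-5 + y)) = (3 + y)*((-5 + y)*(-2 + y)) = (-5 + y)*(-2 + y)*(3 + y))
M*(Q + Y(-5)) = -(-113 + (30 + (-5)³ - 11*(-5) - 4*(-5)²)) = -(-113 + (30 - 125 + 55 - 4*25)) = -(-113 + (30 - 125 + 55 - 100)) = -(-113 - 140) = -1*(-253) = 253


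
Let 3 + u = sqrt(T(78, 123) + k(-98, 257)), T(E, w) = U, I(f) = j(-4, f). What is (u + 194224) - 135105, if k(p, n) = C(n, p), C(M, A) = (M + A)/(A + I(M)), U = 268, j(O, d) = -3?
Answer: 59116 + sqrt(2717809)/101 ≈ 59132.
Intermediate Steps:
I(f) = -3
T(E, w) = 268
C(M, A) = (A + M)/(-3 + A) (C(M, A) = (M + A)/(A - 3) = (A + M)/(-3 + A))
k(p, n) = (n + p)/(-3 + p) (k(p, n) = (p + n)/(-3 + p) = (n + p)/(-3 + p))
u = -3 + sqrt(2717809)/101 (u = -3 + sqrt(268 + (257 - 98)/(-3 - 98)) = -3 + sqrt(268 + 159/(-101)) = -3 + sqrt(268 - 1/101*159) = -3 + sqrt(268 - 159/101) = -3 + sqrt(26909/101) = -3 + sqrt(2717809)/101 ≈ 13.323)
(u + 194224) - 135105 = ((-3 + sqrt(2717809)/101) + 194224) - 135105 = (194221 + sqrt(2717809)/101) - 135105 = 59116 + sqrt(2717809)/101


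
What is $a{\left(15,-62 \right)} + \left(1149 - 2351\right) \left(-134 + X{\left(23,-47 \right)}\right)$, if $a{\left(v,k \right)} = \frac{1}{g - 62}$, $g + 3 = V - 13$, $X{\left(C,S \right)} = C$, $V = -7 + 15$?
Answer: $\frac{9339539}{70} \approx 1.3342 \cdot 10^{5}$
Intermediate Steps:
$V = 8$
$g = -8$ ($g = -3 + \left(8 - 13\right) = -3 - 5 = -8$)
$a{\left(v,k \right)} = - \frac{1}{70}$ ($a{\left(v,k \right)} = \frac{1}{-8 - 62} = \frac{1}{-70} = - \frac{1}{70}$)
$a{\left(15,-62 \right)} + \left(1149 - 2351\right) \left(-134 + X{\left(23,-47 \right)}\right) = - \frac{1}{70} + \left(1149 - 2351\right) \left(-134 + 23\right) = - \frac{1}{70} - -133422 = - \frac{1}{70} + 133422 = \frac{9339539}{70}$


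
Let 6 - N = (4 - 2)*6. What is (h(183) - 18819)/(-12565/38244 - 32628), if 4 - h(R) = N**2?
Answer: 720937644/1247837797 ≈ 0.57775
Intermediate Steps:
N = -6 (N = 6 - (4 - 2)*6 = 6 - 2*6 = 6 - 1*12 = 6 - 12 = -6)
h(R) = -32 (h(R) = 4 - 1*(-6)**2 = 4 - 1*36 = 4 - 36 = -32)
(h(183) - 18819)/(-12565/38244 - 32628) = (-32 - 18819)/(-12565/38244 - 32628) = -18851/(-12565*1/38244 - 32628) = -18851/(-12565/38244 - 32628) = -18851/(-1247837797/38244) = -18851*(-38244/1247837797) = 720937644/1247837797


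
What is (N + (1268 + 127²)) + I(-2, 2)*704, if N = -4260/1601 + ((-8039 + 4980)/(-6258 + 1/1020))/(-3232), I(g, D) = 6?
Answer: 178509230653433547/8257305547672 ≈ 21618.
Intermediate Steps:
N = -21972592782765/8257305547672 (N = -4260*1/1601 - 3059/(-6258 + 1/1020)*(-1/3232) = -4260/1601 - 3059/(-6383159/1020)*(-1/3232) = -4260/1601 - 3059*(-1020/6383159)*(-1/3232) = -4260/1601 + (3120180/6383159)*(-1/3232) = -4260/1601 - 780045/5157592472 = -21972592782765/8257305547672 ≈ -2.6610)
(N + (1268 + 127²)) + I(-2, 2)*704 = (-21972592782765/8257305547672 + (1268 + 127²)) + 6*704 = (-21972592782765/8257305547672 + (1268 + 16129)) + 4224 = (-21972592782765/8257305547672 + 17397) + 4224 = 143630372020067019/8257305547672 + 4224 = 178509230653433547/8257305547672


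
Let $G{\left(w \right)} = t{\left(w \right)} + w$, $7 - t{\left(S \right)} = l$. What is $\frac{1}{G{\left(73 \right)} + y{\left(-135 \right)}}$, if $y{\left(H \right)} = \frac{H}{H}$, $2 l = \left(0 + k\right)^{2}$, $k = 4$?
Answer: $\frac{1}{73} \approx 0.013699$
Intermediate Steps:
$l = 8$ ($l = \frac{\left(0 + 4\right)^{2}}{2} = \frac{4^{2}}{2} = \frac{1}{2} \cdot 16 = 8$)
$t{\left(S \right)} = -1$ ($t{\left(S \right)} = 7 - 8 = -1$)
$y{\left(H \right)} = 1$
$G{\left(w \right)} = -1 + w$
$\frac{1}{G{\left(73 \right)} + y{\left(-135 \right)}} = \frac{1}{\left(-1 + 73\right) + 1} = \frac{1}{72 + 1} = \frac{1}{73}$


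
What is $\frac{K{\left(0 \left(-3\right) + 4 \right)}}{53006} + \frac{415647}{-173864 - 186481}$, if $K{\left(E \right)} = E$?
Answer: $- \frac{3671723917}{3183407845} \approx -1.1534$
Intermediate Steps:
$\frac{K{\left(0 \left(-3\right) + 4 \right)}}{53006} + \frac{415647}{-173864 - 186481} = \frac{0 \left(-3\right) + 4}{53006} + \frac{415647}{-173864 - 186481} = \left(0 + 4\right) \frac{1}{53006} + \frac{415647}{-360345} = 4 \cdot \frac{1}{53006} + 415647 \left(- \frac{1}{360345}\right) = \frac{2}{26503} - \frac{138549}{120115} = - \frac{3671723917}{3183407845}$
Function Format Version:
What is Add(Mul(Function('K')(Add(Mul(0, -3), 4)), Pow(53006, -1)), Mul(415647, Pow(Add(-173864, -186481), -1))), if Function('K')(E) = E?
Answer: Rational(-3671723917, 3183407845) ≈ -1.1534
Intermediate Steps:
Add(Mul(Function('K')(Add(Mul(0, -3), 4)), Pow(53006, -1)), Mul(415647, Pow(Add(-173864, -186481), -1))) = Add(Mul(Add(Mul(0, -3), 4), Pow(53006, -1)), Mul(415647, Pow(Add(-173864, -186481), -1))) = Add(Mul(Add(0, 4), Rational(1, 53006)), Mul(415647, Pow(-360345, -1))) = Add(Mul(4, Rational(1, 53006)), Mul(415647, Rational(-1, 360345))) = Add(Rational(2, 26503), Rational(-138549, 120115)) = Rational(-3671723917, 3183407845)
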